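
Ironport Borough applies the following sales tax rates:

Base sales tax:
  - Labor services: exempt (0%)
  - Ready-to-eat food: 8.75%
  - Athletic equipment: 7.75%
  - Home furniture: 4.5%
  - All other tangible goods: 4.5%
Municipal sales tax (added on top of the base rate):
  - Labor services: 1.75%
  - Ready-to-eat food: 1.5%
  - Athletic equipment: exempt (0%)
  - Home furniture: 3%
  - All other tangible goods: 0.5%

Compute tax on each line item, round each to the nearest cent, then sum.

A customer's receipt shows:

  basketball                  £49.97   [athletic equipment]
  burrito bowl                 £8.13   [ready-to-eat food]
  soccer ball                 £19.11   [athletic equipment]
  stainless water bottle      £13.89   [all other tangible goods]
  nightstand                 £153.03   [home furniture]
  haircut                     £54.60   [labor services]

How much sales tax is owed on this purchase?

£19.31

Basketball £49.97: athletic equipment → 7.75% + 0% municipal = 7.75% → £3.87
Burrito bowl £8.13: ready-to-eat food → 8.75% + 1.5% municipal = 10.25% → £0.83
Soccer ball £19.11: athletic equipment → 7.75% + 0% municipal = 7.75% → £1.48
Stainless water bottle £13.89: all other tangible goods → 4.5% + 0.5% municipal = 5% → £0.69
Nightstand £153.03: home furniture → 4.5% + 3% municipal = 7.5% → £11.48
Haircut £54.60: labor services → 0% + 1.75% municipal = 1.75% → £0.96
Total tax = £3.87 + £0.83 + £1.48 + £0.69 + £11.48 + £0.96 = £19.31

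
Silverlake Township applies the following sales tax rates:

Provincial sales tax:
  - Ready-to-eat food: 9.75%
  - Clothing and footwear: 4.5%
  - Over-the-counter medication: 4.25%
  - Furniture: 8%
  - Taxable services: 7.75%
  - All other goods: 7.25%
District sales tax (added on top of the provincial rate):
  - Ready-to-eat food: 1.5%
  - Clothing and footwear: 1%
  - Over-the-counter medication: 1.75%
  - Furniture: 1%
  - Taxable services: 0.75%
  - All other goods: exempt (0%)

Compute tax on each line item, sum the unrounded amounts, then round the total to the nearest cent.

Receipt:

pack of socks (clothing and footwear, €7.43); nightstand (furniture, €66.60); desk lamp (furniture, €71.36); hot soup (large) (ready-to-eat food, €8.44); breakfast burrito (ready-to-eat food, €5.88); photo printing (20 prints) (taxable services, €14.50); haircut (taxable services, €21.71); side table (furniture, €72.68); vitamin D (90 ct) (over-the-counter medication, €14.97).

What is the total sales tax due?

€24.95

Pack of socks €7.43: clothing and footwear → 4.5% + 1% district = 5.5% → €0.40865
Nightstand €66.60: furniture → 8% + 1% district = 9% → €5.994
Desk lamp €71.36: furniture → 8% + 1% district = 9% → €6.4224
Hot soup (large) €8.44: ready-to-eat food → 9.75% + 1.5% district = 11.25% → €0.9495
Breakfast burrito €5.88: ready-to-eat food → 9.75% + 1.5% district = 11.25% → €0.6615
Photo printing (20 prints) €14.50: taxable services → 7.75% + 0.75% district = 8.5% → €1.2325
Haircut €21.71: taxable services → 7.75% + 0.75% district = 8.5% → €1.84535
Side table €72.68: furniture → 8% + 1% district = 9% → €6.5412
Vitamin D (90 ct) €14.97: over-the-counter medication → 4.25% + 1.75% district = 6% → €0.8982
Unrounded tax sum = €24.9533 → €24.95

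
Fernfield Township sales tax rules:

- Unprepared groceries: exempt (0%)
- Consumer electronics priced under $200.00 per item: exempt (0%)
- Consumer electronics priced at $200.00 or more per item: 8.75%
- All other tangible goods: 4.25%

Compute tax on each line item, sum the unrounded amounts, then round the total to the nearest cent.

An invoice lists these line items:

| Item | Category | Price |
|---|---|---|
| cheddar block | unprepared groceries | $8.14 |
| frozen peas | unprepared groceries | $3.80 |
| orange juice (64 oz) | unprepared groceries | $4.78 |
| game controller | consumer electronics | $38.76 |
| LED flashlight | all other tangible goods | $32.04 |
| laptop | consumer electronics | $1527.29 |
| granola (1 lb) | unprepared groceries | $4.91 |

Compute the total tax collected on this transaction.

Cheddar block $8.14: unprepared groceries → 0% → $0.00
Frozen peas $3.80: unprepared groceries → 0% → $0.00
Orange juice (64 oz) $4.78: unprepared groceries → 0% → $0.00
Game controller $38.76: consumer electronics, under $200.00 → 0% → $0.00
LED flashlight $32.04: all other tangible goods → 4.25% → $1.3617
Laptop $1527.29: consumer electronics, $200.00 or more → 8.75% → $133.637875
Granola (1 lb) $4.91: unprepared groceries → 0% → $0.00
Unrounded tax sum = $134.999575 → $135.00

$135.00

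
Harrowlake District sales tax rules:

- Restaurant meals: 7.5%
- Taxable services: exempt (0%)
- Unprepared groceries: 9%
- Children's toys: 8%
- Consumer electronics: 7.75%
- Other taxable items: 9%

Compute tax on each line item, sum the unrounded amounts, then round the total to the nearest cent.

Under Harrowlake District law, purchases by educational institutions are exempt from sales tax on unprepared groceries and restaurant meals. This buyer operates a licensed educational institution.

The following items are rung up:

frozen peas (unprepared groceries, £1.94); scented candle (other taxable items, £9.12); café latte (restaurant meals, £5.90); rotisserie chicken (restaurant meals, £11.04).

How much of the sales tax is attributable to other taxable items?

Scented candle £9.12: other taxable items → 9% → £0.8208
Tax on other taxable items: unrounded sum = £0.8208 → £0.82

£0.82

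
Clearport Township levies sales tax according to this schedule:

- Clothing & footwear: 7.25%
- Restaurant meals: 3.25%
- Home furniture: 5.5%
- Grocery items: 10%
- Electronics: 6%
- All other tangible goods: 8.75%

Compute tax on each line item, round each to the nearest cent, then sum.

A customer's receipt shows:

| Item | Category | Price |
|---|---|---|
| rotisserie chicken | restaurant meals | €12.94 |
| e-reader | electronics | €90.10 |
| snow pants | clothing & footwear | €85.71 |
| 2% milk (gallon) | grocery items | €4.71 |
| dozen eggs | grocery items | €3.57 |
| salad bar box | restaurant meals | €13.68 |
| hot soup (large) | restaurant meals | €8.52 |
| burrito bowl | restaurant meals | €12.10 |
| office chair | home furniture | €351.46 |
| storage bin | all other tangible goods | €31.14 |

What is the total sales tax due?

Rotisserie chicken €12.94: restaurant meals → 3.25% → €0.42
E-reader €90.10: electronics → 6% → €5.41
Snow pants €85.71: clothing & footwear → 7.25% → €6.21
2% milk (gallon) €4.71: grocery items → 10% → €0.47
Dozen eggs €3.57: grocery items → 10% → €0.36
Salad bar box €13.68: restaurant meals → 3.25% → €0.44
Hot soup (large) €8.52: restaurant meals → 3.25% → €0.28
Burrito bowl €12.10: restaurant meals → 3.25% → €0.39
Office chair €351.46: home furniture → 5.5% → €19.33
Storage bin €31.14: all other tangible goods → 8.75% → €2.72
Total tax = €0.42 + €5.41 + €6.21 + €0.47 + €0.36 + €0.44 + €0.28 + €0.39 + €19.33 + €2.72 = €36.03

€36.03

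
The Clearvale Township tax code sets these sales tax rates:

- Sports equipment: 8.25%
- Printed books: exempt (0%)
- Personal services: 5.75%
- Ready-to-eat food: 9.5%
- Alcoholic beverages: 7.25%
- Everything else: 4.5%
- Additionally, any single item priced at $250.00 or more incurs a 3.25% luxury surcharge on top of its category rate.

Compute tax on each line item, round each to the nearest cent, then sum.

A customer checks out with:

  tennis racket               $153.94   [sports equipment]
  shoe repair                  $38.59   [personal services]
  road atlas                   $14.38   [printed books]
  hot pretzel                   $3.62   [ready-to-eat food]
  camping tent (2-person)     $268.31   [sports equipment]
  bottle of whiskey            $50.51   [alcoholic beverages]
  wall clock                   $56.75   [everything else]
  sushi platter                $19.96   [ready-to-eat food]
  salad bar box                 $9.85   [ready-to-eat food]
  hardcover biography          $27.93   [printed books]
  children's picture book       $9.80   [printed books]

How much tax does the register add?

$55.17

Tennis racket $153.94: sports equipment → 8.25% → $12.70
Shoe repair $38.59: personal services → 5.75% → $2.22
Road atlas $14.38: printed books → 0% → $0.00
Hot pretzel $3.62: ready-to-eat food → 9.5% → $0.34
Camping tent (2-person) $268.31: sports equipment → 8.25% + 3.25% surcharge = 11.5% → $30.86
Bottle of whiskey $50.51: alcoholic beverages → 7.25% → $3.66
Wall clock $56.75: everything else → 4.5% → $2.55
Sushi platter $19.96: ready-to-eat food → 9.5% → $1.90
Salad bar box $9.85: ready-to-eat food → 9.5% → $0.94
Hardcover biography $27.93: printed books → 0% → $0.00
Children's picture book $9.80: printed books → 0% → $0.00
Total tax = $12.70 + $2.22 + $0.34 + $30.86 + $3.66 + $2.55 + $1.90 + $0.94 = $55.17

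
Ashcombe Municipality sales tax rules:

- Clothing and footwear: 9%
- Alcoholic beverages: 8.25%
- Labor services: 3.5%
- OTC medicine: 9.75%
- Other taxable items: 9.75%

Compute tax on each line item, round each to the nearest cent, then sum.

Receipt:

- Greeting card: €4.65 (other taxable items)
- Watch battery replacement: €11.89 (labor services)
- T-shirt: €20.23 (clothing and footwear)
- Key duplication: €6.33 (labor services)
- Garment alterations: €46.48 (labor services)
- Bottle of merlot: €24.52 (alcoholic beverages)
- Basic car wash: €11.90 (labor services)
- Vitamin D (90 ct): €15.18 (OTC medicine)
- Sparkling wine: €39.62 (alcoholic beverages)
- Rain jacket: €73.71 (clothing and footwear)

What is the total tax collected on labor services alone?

€2.69

Watch battery replacement €11.89: labor services → 3.5% → €0.42
Key duplication €6.33: labor services → 3.5% → €0.22
Garment alterations €46.48: labor services → 3.5% → €1.63
Basic car wash €11.90: labor services → 3.5% → €0.42
Tax on labor services = €0.42 + €0.22 + €1.63 + €0.42 = €2.69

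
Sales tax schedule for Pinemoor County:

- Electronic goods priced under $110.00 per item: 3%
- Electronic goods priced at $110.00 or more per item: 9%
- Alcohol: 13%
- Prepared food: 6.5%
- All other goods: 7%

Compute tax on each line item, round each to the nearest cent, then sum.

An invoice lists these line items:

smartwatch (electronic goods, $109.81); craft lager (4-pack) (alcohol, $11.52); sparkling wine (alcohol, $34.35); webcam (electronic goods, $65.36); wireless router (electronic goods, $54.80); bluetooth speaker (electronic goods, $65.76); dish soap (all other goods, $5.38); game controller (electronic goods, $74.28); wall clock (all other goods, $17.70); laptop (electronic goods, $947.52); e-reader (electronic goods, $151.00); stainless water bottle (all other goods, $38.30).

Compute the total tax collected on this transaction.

Smartwatch $109.81: electronic goods, under $110.00 → 3% → $3.29
Craft lager (4-pack) $11.52: alcohol → 13% → $1.50
Sparkling wine $34.35: alcohol → 13% → $4.47
Webcam $65.36: electronic goods, under $110.00 → 3% → $1.96
Wireless router $54.80: electronic goods, under $110.00 → 3% → $1.64
Bluetooth speaker $65.76: electronic goods, under $110.00 → 3% → $1.97
Dish soap $5.38: all other goods → 7% → $0.38
Game controller $74.28: electronic goods, under $110.00 → 3% → $2.23
Wall clock $17.70: all other goods → 7% → $1.24
Laptop $947.52: electronic goods, $110.00 or more → 9% → $85.28
E-reader $151.00: electronic goods, $110.00 or more → 9% → $13.59
Stainless water bottle $38.30: all other goods → 7% → $2.68
Total tax = $3.29 + $1.50 + $4.47 + $1.96 + $1.64 + $1.97 + $0.38 + $2.23 + $1.24 + $85.28 + $13.59 + $2.68 = $120.23

$120.23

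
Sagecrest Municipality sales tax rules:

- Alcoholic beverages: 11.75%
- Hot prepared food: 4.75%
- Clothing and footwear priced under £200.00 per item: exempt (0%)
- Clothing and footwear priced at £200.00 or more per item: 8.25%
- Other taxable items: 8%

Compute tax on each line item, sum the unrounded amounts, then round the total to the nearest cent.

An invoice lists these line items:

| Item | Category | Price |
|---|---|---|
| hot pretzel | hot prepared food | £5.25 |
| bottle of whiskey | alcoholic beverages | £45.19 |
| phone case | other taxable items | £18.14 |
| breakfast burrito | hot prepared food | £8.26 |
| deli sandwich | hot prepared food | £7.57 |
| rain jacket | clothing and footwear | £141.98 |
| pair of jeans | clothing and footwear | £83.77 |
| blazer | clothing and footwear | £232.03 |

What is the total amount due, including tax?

£569.09

Hot pretzel £5.25: hot prepared food → 4.75% → £0.249375
Bottle of whiskey £45.19: alcoholic beverages → 11.75% → £5.309825
Phone case £18.14: other taxable items → 8% → £1.4512
Breakfast burrito £8.26: hot prepared food → 4.75% → £0.39235
Deli sandwich £7.57: hot prepared food → 4.75% → £0.359575
Rain jacket £141.98: clothing and footwear, under £200.00 → 0% → £0.00
Pair of jeans £83.77: clothing and footwear, under £200.00 → 0% → £0.00
Blazer £232.03: clothing and footwear, £200.00 or more → 8.25% → £19.142475
Subtotal = £542.19; unrounded tax = £26.9048 → £26.90; total due = £569.09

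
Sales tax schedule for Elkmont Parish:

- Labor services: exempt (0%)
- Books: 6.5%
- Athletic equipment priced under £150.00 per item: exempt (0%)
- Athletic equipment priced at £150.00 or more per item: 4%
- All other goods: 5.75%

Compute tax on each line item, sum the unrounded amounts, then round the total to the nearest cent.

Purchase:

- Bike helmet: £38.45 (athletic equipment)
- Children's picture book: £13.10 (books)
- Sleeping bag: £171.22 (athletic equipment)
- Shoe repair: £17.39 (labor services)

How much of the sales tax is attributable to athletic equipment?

£6.85

Bike helmet £38.45: athletic equipment, under £150.00 → 0% → £0.00
Sleeping bag £171.22: athletic equipment, £150.00 or more → 4% → £6.8488
Tax on athletic equipment: unrounded sum = £6.8488 → £6.85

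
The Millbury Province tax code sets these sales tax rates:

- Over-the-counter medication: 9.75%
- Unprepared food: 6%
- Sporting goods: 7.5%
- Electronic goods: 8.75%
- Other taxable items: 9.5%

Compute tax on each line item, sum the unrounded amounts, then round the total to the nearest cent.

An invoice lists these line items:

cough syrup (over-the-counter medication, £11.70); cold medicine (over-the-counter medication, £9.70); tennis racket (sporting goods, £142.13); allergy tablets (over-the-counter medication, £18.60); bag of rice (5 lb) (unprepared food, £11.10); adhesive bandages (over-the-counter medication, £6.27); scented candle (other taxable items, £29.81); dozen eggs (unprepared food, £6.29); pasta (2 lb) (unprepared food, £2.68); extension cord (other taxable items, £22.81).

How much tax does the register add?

Cough syrup £11.70: over-the-counter medication → 9.75% → £1.14075
Cold medicine £9.70: over-the-counter medication → 9.75% → £0.94575
Tennis racket £142.13: sporting goods → 7.5% → £10.65975
Allergy tablets £18.60: over-the-counter medication → 9.75% → £1.8135
Bag of rice (5 lb) £11.10: unprepared food → 6% → £0.666
Adhesive bandages £6.27: over-the-counter medication → 9.75% → £0.611325
Scented candle £29.81: other taxable items → 9.5% → £2.83195
Dozen eggs £6.29: unprepared food → 6% → £0.3774
Pasta (2 lb) £2.68: unprepared food → 6% → £0.1608
Extension cord £22.81: other taxable items → 9.5% → £2.16695
Unrounded tax sum = £21.374175 → £21.37

£21.37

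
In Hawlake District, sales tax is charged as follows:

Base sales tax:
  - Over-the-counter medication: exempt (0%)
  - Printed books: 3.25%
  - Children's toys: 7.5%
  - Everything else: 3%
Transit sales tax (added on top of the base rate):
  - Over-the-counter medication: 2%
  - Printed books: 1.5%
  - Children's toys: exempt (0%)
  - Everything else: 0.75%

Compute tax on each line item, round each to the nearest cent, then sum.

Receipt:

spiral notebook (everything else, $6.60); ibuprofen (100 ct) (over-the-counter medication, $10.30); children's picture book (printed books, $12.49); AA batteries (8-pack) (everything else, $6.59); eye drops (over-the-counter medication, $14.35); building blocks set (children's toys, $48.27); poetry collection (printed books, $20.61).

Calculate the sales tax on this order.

Spiral notebook $6.60: everything else → 3% + 0.75% transit = 3.75% → $0.25
Ibuprofen (100 ct) $10.30: over-the-counter medication → 0% + 2% transit = 2% → $0.21
Children's picture book $12.49: printed books → 3.25% + 1.5% transit = 4.75% → $0.59
AA batteries (8-pack) $6.59: everything else → 3% + 0.75% transit = 3.75% → $0.25
Eye drops $14.35: over-the-counter medication → 0% + 2% transit = 2% → $0.29
Building blocks set $48.27: children's toys → 7.5% + 0% transit = 7.5% → $3.62
Poetry collection $20.61: printed books → 3.25% + 1.5% transit = 4.75% → $0.98
Total tax = $0.25 + $0.21 + $0.59 + $0.25 + $0.29 + $3.62 + $0.98 = $6.19

$6.19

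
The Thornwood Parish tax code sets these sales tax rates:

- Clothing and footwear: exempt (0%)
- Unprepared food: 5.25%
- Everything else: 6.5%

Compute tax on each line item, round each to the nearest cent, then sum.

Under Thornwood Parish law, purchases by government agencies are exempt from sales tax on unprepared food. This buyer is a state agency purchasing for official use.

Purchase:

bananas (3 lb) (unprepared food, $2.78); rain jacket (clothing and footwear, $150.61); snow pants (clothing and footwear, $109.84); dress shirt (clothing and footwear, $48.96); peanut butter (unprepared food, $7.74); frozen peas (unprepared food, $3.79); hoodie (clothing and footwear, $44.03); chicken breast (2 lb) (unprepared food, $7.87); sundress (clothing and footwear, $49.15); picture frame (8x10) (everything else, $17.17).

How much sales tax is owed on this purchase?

$1.12

Bananas (3 lb) $2.78: unprepared food, buyer-exempt → 0% → $0.00
Rain jacket $150.61: clothing and footwear → 0% → $0.00
Snow pants $109.84: clothing and footwear → 0% → $0.00
Dress shirt $48.96: clothing and footwear → 0% → $0.00
Peanut butter $7.74: unprepared food, buyer-exempt → 0% → $0.00
Frozen peas $3.79: unprepared food, buyer-exempt → 0% → $0.00
Hoodie $44.03: clothing and footwear → 0% → $0.00
Chicken breast (2 lb) $7.87: unprepared food, buyer-exempt → 0% → $0.00
Sundress $49.15: clothing and footwear → 0% → $0.00
Picture frame (8x10) $17.17: everything else → 6.5% → $1.12
Total tax = $1.12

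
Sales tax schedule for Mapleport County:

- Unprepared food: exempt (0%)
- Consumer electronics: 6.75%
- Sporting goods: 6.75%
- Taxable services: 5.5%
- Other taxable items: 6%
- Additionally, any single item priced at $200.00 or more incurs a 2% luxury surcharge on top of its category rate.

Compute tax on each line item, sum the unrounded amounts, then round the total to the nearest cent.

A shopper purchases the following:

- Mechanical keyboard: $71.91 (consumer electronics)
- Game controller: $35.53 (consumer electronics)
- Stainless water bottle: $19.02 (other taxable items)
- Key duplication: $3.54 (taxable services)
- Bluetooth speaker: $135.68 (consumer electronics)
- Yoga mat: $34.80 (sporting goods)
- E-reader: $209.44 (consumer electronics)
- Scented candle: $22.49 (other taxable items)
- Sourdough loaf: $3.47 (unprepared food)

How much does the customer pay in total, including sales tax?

Mechanical keyboard $71.91: consumer electronics → 6.75% → $4.853925
Game controller $35.53: consumer electronics → 6.75% → $2.398275
Stainless water bottle $19.02: other taxable items → 6% → $1.1412
Key duplication $3.54: taxable services → 5.5% → $0.1947
Bluetooth speaker $135.68: consumer electronics → 6.75% → $9.1584
Yoga mat $34.80: sporting goods → 6.75% → $2.349
E-reader $209.44: consumer electronics → 6.75% + 2% surcharge = 8.75% → $18.326
Scented candle $22.49: other taxable items → 6% → $1.3494
Sourdough loaf $3.47: unprepared food → 0% → $0.00
Subtotal = $535.88; unrounded tax = $39.7709 → $39.77; total due = $575.65

$575.65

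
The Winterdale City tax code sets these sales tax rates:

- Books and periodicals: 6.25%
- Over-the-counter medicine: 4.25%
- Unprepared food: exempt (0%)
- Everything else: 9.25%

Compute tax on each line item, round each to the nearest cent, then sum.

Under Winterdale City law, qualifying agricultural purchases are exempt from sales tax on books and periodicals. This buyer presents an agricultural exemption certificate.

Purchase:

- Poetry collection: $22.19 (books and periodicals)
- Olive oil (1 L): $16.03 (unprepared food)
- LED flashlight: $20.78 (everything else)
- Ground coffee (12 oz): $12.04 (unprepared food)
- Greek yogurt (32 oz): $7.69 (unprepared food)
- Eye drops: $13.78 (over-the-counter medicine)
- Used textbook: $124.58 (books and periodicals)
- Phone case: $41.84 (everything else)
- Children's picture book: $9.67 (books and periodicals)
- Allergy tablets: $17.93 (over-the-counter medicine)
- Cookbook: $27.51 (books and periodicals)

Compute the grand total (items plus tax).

$321.18

Poetry collection $22.19: books and periodicals, buyer-exempt → 0% → $0.00
Olive oil (1 L) $16.03: unprepared food → 0% → $0.00
LED flashlight $20.78: everything else → 9.25% → $1.92
Ground coffee (12 oz) $12.04: unprepared food → 0% → $0.00
Greek yogurt (32 oz) $7.69: unprepared food → 0% → $0.00
Eye drops $13.78: over-the-counter medicine → 4.25% → $0.59
Used textbook $124.58: books and periodicals, buyer-exempt → 0% → $0.00
Phone case $41.84: everything else → 9.25% → $3.87
Children's picture book $9.67: books and periodicals, buyer-exempt → 0% → $0.00
Allergy tablets $17.93: over-the-counter medicine → 4.25% → $0.76
Cookbook $27.51: books and periodicals, buyer-exempt → 0% → $0.00
Subtotal = $314.04; tax = $7.14; total due = $321.18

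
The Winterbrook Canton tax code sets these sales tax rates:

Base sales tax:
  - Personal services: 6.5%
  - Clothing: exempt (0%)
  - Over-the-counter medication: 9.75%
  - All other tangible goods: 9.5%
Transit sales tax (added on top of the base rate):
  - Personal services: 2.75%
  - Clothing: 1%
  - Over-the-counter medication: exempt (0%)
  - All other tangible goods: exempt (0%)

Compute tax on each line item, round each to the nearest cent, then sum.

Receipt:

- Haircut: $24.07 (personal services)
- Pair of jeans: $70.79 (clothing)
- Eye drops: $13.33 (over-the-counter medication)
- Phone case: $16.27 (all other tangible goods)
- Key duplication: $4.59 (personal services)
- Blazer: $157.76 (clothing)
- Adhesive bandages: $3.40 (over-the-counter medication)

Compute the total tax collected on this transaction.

Haircut $24.07: personal services → 6.5% + 2.75% transit = 9.25% → $2.23
Pair of jeans $70.79: clothing → 0% + 1% transit = 1% → $0.71
Eye drops $13.33: over-the-counter medication → 9.75% + 0% transit = 9.75% → $1.30
Phone case $16.27: all other tangible goods → 9.5% + 0% transit = 9.5% → $1.55
Key duplication $4.59: personal services → 6.5% + 2.75% transit = 9.25% → $0.42
Blazer $157.76: clothing → 0% + 1% transit = 1% → $1.58
Adhesive bandages $3.40: over-the-counter medication → 9.75% + 0% transit = 9.75% → $0.33
Total tax = $2.23 + $0.71 + $1.30 + $1.55 + $0.42 + $1.58 + $0.33 = $8.12

$8.12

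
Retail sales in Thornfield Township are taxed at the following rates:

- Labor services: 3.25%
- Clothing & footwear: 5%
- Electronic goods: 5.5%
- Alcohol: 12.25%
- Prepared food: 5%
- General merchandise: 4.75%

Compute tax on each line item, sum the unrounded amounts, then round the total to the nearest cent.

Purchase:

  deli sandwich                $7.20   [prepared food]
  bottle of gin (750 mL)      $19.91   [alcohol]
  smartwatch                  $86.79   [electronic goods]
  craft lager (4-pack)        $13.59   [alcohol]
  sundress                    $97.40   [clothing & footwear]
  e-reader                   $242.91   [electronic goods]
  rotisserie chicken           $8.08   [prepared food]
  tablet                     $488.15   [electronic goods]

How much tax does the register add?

$54.72

Deli sandwich $7.20: prepared food → 5% → $0.36
Bottle of gin (750 mL) $19.91: alcohol → 12.25% → $2.438975
Smartwatch $86.79: electronic goods → 5.5% → $4.77345
Craft lager (4-pack) $13.59: alcohol → 12.25% → $1.664775
Sundress $97.40: clothing & footwear → 5% → $4.87
E-reader $242.91: electronic goods → 5.5% → $13.36005
Rotisserie chicken $8.08: prepared food → 5% → $0.404
Tablet $488.15: electronic goods → 5.5% → $26.84825
Unrounded tax sum = $54.7195 → $54.72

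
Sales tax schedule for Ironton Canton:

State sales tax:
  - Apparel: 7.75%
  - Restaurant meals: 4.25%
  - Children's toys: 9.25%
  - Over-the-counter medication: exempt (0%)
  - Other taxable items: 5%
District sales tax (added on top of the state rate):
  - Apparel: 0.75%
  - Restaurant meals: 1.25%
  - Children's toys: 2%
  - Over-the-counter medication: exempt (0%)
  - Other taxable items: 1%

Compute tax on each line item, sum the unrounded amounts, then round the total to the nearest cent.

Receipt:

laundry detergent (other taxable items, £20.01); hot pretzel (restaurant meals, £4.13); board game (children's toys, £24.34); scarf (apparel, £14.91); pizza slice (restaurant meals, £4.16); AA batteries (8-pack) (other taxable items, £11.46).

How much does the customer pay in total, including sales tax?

£85.36

Laundry detergent £20.01: other taxable items → 5% + 1% district = 6% → £1.2006
Hot pretzel £4.13: restaurant meals → 4.25% + 1.25% district = 5.5% → £0.22715
Board game £24.34: children's toys → 9.25% + 2% district = 11.25% → £2.73825
Scarf £14.91: apparel → 7.75% + 0.75% district = 8.5% → £1.26735
Pizza slice £4.16: restaurant meals → 4.25% + 1.25% district = 5.5% → £0.2288
AA batteries (8-pack) £11.46: other taxable items → 5% + 1% district = 6% → £0.6876
Subtotal = £79.01; unrounded tax = £6.34975 → £6.35; total due = £85.36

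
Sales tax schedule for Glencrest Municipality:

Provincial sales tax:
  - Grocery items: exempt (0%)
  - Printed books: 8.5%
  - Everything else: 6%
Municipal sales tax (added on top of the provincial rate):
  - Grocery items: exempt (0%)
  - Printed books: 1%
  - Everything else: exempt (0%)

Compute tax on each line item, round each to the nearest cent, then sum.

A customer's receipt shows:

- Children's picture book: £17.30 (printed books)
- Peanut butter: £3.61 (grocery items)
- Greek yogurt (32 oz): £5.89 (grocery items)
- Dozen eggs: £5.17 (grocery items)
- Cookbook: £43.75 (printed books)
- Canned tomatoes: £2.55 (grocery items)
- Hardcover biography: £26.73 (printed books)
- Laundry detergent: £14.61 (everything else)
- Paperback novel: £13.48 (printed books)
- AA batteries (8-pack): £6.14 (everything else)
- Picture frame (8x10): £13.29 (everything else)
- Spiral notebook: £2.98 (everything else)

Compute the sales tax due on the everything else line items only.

£2.23

Laundry detergent £14.61: everything else → 6% + 0% municipal = 6% → £0.88
AA batteries (8-pack) £6.14: everything else → 6% + 0% municipal = 6% → £0.37
Picture frame (8x10) £13.29: everything else → 6% + 0% municipal = 6% → £0.80
Spiral notebook £2.98: everything else → 6% + 0% municipal = 6% → £0.18
Tax on everything else = £0.88 + £0.37 + £0.80 + £0.18 = £2.23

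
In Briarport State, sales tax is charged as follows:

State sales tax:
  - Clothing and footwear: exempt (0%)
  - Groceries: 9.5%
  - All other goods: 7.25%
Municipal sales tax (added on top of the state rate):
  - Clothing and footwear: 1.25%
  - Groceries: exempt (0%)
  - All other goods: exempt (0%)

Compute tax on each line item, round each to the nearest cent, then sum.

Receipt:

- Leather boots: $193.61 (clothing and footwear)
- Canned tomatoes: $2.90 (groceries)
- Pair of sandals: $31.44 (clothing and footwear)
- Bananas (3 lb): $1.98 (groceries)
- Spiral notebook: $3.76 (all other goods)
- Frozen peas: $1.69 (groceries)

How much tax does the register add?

Leather boots $193.61: clothing and footwear → 0% + 1.25% municipal = 1.25% → $2.42
Canned tomatoes $2.90: groceries → 9.5% + 0% municipal = 9.5% → $0.28
Pair of sandals $31.44: clothing and footwear → 0% + 1.25% municipal = 1.25% → $0.39
Bananas (3 lb) $1.98: groceries → 9.5% + 0% municipal = 9.5% → $0.19
Spiral notebook $3.76: all other goods → 7.25% + 0% municipal = 7.25% → $0.27
Frozen peas $1.69: groceries → 9.5% + 0% municipal = 9.5% → $0.16
Total tax = $2.42 + $0.28 + $0.39 + $0.19 + $0.27 + $0.16 = $3.71

$3.71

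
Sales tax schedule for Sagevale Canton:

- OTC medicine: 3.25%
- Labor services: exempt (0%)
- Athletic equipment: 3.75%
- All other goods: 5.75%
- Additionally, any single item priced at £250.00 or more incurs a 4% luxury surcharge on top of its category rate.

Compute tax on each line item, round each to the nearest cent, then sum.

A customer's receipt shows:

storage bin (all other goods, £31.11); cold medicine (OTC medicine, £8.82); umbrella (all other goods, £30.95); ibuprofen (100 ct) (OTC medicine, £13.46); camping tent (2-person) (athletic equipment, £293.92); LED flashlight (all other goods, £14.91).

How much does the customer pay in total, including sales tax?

Storage bin £31.11: all other goods → 5.75% → £1.79
Cold medicine £8.82: OTC medicine → 3.25% → £0.29
Umbrella £30.95: all other goods → 5.75% → £1.78
Ibuprofen (100 ct) £13.46: OTC medicine → 3.25% → £0.44
Camping tent (2-person) £293.92: athletic equipment → 3.75% + 4% surcharge = 7.75% → £22.78
LED flashlight £14.91: all other goods → 5.75% → £0.86
Subtotal = £393.17; tax = £27.94; total due = £421.11

£421.11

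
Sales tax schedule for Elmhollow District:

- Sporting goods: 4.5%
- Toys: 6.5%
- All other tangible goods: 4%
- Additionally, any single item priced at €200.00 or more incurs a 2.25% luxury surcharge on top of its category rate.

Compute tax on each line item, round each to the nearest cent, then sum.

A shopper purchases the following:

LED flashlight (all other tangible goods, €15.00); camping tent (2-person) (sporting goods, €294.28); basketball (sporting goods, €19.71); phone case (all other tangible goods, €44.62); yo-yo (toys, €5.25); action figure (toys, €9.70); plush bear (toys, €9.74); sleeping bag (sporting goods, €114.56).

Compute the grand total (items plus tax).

LED flashlight €15.00: all other tangible goods → 4% → €0.60
Camping tent (2-person) €294.28: sporting goods → 4.5% + 2.25% surcharge = 6.75% → €19.86
Basketball €19.71: sporting goods → 4.5% → €0.89
Phone case €44.62: all other tangible goods → 4% → €1.78
Yo-yo €5.25: toys → 6.5% → €0.34
Action figure €9.70: toys → 6.5% → €0.63
Plush bear €9.74: toys → 6.5% → €0.63
Sleeping bag €114.56: sporting goods → 4.5% → €5.16
Subtotal = €512.86; tax = €29.89; total due = €542.75

€542.75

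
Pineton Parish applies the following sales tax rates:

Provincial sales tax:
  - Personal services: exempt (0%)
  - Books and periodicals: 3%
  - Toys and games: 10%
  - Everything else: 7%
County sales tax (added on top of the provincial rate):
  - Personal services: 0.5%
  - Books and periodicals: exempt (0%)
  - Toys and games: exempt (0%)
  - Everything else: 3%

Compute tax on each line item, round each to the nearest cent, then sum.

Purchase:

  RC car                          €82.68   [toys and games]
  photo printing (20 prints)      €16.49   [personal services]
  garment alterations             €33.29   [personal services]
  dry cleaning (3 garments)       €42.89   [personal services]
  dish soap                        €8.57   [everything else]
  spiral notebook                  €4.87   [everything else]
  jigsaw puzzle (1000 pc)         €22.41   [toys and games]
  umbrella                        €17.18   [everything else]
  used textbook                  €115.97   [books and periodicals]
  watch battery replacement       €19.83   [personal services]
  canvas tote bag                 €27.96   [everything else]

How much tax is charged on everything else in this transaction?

Dish soap €8.57: everything else → 7% + 3% county = 10% → €0.86
Spiral notebook €4.87: everything else → 7% + 3% county = 10% → €0.49
Umbrella €17.18: everything else → 7% + 3% county = 10% → €1.72
Canvas tote bag €27.96: everything else → 7% + 3% county = 10% → €2.80
Tax on everything else = €0.86 + €0.49 + €1.72 + €2.80 = €5.87

€5.87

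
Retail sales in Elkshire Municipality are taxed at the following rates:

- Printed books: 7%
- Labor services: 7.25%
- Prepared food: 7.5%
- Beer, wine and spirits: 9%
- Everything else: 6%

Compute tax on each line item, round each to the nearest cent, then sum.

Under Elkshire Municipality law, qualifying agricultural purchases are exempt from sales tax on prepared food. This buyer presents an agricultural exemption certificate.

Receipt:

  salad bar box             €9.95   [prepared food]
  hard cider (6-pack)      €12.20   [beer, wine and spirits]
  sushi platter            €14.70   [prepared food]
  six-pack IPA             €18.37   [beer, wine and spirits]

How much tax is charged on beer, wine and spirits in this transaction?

Hard cider (6-pack) €12.20: beer, wine and spirits → 9% → €1.10
Six-pack IPA €18.37: beer, wine and spirits → 9% → €1.65
Tax on beer, wine and spirits = €1.10 + €1.65 = €2.75

€2.75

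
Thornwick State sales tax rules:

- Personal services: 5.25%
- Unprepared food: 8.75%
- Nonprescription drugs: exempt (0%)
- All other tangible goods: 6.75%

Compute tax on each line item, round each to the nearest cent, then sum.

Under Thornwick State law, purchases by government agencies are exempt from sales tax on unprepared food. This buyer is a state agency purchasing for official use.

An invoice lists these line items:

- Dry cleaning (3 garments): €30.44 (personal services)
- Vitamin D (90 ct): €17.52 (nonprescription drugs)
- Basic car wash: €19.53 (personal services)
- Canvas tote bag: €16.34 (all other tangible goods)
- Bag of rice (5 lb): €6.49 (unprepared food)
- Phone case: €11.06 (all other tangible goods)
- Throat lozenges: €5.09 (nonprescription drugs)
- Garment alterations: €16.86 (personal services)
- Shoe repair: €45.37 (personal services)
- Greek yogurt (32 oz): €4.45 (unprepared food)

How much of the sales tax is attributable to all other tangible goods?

Canvas tote bag €16.34: all other tangible goods → 6.75% → €1.10
Phone case €11.06: all other tangible goods → 6.75% → €0.75
Tax on all other tangible goods = €1.10 + €0.75 = €1.85

€1.85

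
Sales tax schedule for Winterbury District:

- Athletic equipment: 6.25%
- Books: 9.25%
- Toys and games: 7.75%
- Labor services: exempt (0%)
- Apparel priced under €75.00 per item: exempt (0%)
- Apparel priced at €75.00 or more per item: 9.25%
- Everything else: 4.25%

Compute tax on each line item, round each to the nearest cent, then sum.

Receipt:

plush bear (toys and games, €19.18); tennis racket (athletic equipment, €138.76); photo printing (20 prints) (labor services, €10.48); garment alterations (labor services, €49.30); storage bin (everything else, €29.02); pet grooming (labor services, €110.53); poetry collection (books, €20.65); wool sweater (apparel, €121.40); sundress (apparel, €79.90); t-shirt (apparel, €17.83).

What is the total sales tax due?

Plush bear €19.18: toys and games → 7.75% → €1.49
Tennis racket €138.76: athletic equipment → 6.25% → €8.67
Photo printing (20 prints) €10.48: labor services → 0% → €0.00
Garment alterations €49.30: labor services → 0% → €0.00
Storage bin €29.02: everything else → 4.25% → €1.23
Pet grooming €110.53: labor services → 0% → €0.00
Poetry collection €20.65: books → 9.25% → €1.91
Wool sweater €121.40: apparel, €75.00 or more → 9.25% → €11.23
Sundress €79.90: apparel, €75.00 or more → 9.25% → €7.39
T-shirt €17.83: apparel, under €75.00 → 0% → €0.00
Total tax = €1.49 + €8.67 + €1.23 + €1.91 + €11.23 + €7.39 = €31.92

€31.92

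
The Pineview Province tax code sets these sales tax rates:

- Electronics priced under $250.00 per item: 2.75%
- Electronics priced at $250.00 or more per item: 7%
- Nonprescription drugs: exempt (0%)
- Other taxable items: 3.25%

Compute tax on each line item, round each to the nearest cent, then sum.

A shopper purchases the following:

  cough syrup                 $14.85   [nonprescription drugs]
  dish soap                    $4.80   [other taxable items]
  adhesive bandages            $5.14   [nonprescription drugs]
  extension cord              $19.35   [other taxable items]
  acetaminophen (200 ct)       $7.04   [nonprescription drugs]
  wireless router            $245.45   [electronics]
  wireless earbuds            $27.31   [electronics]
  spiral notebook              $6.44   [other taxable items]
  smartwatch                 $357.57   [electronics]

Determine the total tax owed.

Cough syrup $14.85: nonprescription drugs → 0% → $0.00
Dish soap $4.80: other taxable items → 3.25% → $0.16
Adhesive bandages $5.14: nonprescription drugs → 0% → $0.00
Extension cord $19.35: other taxable items → 3.25% → $0.63
Acetaminophen (200 ct) $7.04: nonprescription drugs → 0% → $0.00
Wireless router $245.45: electronics, under $250.00 → 2.75% → $6.75
Wireless earbuds $27.31: electronics, under $250.00 → 2.75% → $0.75
Spiral notebook $6.44: other taxable items → 3.25% → $0.21
Smartwatch $357.57: electronics, $250.00 or more → 7% → $25.03
Total tax = $0.16 + $0.63 + $6.75 + $0.75 + $0.21 + $25.03 = $33.53

$33.53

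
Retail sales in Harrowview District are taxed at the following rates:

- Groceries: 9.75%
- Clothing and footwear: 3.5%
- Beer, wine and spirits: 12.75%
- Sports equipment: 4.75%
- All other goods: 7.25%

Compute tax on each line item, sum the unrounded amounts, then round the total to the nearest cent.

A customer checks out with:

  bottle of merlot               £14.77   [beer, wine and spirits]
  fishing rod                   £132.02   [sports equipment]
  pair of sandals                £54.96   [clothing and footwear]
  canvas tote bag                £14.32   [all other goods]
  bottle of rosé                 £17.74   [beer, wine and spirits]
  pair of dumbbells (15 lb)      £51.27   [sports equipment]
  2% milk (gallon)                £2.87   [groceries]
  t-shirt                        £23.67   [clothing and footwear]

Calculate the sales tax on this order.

£16.92

Bottle of merlot £14.77: beer, wine and spirits → 12.75% → £1.883175
Fishing rod £132.02: sports equipment → 4.75% → £6.27095
Pair of sandals £54.96: clothing and footwear → 3.5% → £1.9236
Canvas tote bag £14.32: all other goods → 7.25% → £1.0382
Bottle of rosé £17.74: beer, wine and spirits → 12.75% → £2.26185
Pair of dumbbells (15 lb) £51.27: sports equipment → 4.75% → £2.435325
2% milk (gallon) £2.87: groceries → 9.75% → £0.279825
T-shirt £23.67: clothing and footwear → 3.5% → £0.82845
Unrounded tax sum = £16.921375 → £16.92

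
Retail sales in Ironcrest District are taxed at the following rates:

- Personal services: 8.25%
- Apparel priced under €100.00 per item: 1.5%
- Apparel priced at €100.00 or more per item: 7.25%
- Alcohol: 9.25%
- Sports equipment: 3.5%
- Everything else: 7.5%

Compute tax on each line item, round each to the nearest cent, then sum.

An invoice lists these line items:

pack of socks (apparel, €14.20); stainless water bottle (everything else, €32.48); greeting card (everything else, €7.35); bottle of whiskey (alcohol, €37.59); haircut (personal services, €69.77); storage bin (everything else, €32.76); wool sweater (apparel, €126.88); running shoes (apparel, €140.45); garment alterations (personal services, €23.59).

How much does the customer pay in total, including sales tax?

€521.30

Pack of socks €14.20: apparel, under €100.00 → 1.5% → €0.21
Stainless water bottle €32.48: everything else → 7.5% → €2.44
Greeting card €7.35: everything else → 7.5% → €0.55
Bottle of whiskey €37.59: alcohol → 9.25% → €3.48
Haircut €69.77: personal services → 8.25% → €5.76
Storage bin €32.76: everything else → 7.5% → €2.46
Wool sweater €126.88: apparel, €100.00 or more → 7.25% → €9.20
Running shoes €140.45: apparel, €100.00 or more → 7.25% → €10.18
Garment alterations €23.59: personal services → 8.25% → €1.95
Subtotal = €485.07; tax = €36.23; total due = €521.30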